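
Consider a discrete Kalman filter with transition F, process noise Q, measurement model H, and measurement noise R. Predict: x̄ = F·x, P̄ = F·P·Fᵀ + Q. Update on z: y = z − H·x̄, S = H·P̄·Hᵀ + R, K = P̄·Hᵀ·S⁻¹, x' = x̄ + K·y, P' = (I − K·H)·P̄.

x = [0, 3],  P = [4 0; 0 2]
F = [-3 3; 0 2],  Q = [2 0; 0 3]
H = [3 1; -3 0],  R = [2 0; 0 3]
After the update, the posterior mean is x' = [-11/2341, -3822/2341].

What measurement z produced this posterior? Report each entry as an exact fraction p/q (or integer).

z = [-3, -2]

x̄ = F·x = [9, 6]
P̄ = F·P·Fᵀ + Q = [56 12; 12 11]
S = H·P̄·Hᵀ + R = [589 -540; -540 507]
K = P̄·Hᵀ·S⁻¹ = [180/2341 -584/2341; 1463/2341 1392/2341]
x' − x̄ = [-21080/2341, -17868/2341] = K·y
y = (KᵀK)⁻¹·Kᵀ·(x' − x̄) = [-36, 25]
z = y + H·x̄ = [-36, 25] + [33, -27] = [-3, -2]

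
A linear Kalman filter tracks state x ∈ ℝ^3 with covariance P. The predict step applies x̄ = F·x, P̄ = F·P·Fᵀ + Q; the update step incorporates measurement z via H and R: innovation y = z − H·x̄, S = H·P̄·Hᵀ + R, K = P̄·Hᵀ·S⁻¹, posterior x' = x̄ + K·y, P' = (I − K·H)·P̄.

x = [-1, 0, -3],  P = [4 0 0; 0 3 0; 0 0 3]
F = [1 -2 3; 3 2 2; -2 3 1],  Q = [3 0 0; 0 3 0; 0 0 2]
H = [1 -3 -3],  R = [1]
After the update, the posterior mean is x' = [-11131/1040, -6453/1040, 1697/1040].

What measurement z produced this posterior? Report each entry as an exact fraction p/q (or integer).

z = [3]

x̄ = F·x = [-10, -9, -1]
P̄ = F·P·Fᵀ + Q = [46 18 -17; 18 63 0; -17 0 48]
S = H·P̄·Hᵀ + R = [1040]
K = P̄·Hᵀ·S⁻¹ = [43/1040; -171/1040; -161/1040]
x' − x̄ = [-731/1040, 2907/1040, 2737/1040] = K·y
y = (KᵀK)⁻¹·Kᵀ·(x' − x̄) = [-17]
z = y + H·x̄ = [-17] + [20] = [3]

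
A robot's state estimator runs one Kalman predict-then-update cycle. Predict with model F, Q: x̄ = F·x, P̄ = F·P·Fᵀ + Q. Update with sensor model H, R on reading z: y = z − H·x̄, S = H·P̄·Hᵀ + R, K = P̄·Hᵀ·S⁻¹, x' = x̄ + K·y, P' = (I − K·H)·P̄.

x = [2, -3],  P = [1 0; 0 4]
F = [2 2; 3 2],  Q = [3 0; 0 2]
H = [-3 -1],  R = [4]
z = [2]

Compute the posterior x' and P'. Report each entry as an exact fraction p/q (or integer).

x̄ = F·x = [-2, 0]
P̄ = F·P·Fᵀ + Q = [23 22; 22 27]
y = z − H·x̄ = [-4]
S = H·P̄·Hᵀ + R = [370]
K = P̄·Hᵀ·S⁻¹ = [-91/370; -93/370]
x' = x̄ + K·y = [-188/185, 186/185]
P' = (I − K·H)·P̄ = [229/370 -323/370; -323/370 1341/370]

x' = [-188/185, 186/185]
P' = [229/370 -323/370; -323/370 1341/370]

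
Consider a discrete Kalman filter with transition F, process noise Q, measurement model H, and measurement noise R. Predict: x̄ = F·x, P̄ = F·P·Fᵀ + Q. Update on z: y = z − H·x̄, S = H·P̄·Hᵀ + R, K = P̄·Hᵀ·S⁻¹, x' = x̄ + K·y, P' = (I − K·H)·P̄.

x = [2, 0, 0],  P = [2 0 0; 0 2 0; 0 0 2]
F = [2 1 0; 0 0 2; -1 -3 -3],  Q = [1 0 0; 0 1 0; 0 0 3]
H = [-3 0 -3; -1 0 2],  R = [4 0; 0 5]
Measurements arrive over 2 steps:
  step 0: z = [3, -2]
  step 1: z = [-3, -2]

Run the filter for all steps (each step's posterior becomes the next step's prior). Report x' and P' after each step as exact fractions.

step 0: x̄ = F·x = [4, 0, -2]
step 0: P̄ = F·P·Fᵀ + Q = [11 0 -10; 0 9 -12; -10 -12 41]
step 0: y = z − H·x̄ = [9, 6]
step 0: S = H·P̄·Hᵀ + R = [292 -183; -183 220]
step 0: K = P̄·Hᵀ·S⁻¹ = [-6333/30751 -9601/30751; 504/4393 -60/4393; -3624/30751 9845/30751]
step 0: x' = x̄ + K·y = [8401/30751, 4176/4393, -35048/30751]
step 0: P' = (I − K·H)·P̄ = [21631/30751 -348/4393 -13187/30751; -348/4393 19953/4393 -324/4393; -13187/30751 -324/4393 18019/30751]
step 1: x̄ = F·x = [46034/30751, -70096/30751, 9047/30751]
step 1: P̄ = F·P·Fᵀ + Q = [247202/30751 -57284/30751 -359297/30751; -57284/30751 102827/30751 -68132/30751; -359297/30751 -68132/30751 1398532/30751]
step 1: y = z − H·x̄ = [72990/30751, -33562/30751]
step 1: S = H·P̄·Hᵀ + R = [8467264/30751 -6571695/30751; -6571695/30751 7432273/30751]
step 1: K = P̄·Hᵀ·S⁻¹ = [-125119665/642055297 -14928063/49388869; 74057604/642055297 4512280/49388869; -78989070/642055297 15602083/49388869]
step 1: x' = x̄ + K·y = [875974526/642055297, -1351786232/642055297, -219960989/642055297]
step 1: P' = (I − K·H)·P̄ = [434658845/642055297 -163595048/642055297 -267832625/642055297; -163595048/642055297 1391484277/642055297 64851576/642055297; -267832625/642055297 64851576/642055297 373151385/642055297]

step 0: x' = [8401/30751, 4176/4393, -35048/30751], P' = [21631/30751 -348/4393 -13187/30751; -348/4393 19953/4393 -324/4393; -13187/30751 -324/4393 18019/30751]
step 1: x' = [875974526/642055297, -1351786232/642055297, -219960989/642055297], P' = [434658845/642055297 -163595048/642055297 -267832625/642055297; -163595048/642055297 1391484277/642055297 64851576/642055297; -267832625/642055297 64851576/642055297 373151385/642055297]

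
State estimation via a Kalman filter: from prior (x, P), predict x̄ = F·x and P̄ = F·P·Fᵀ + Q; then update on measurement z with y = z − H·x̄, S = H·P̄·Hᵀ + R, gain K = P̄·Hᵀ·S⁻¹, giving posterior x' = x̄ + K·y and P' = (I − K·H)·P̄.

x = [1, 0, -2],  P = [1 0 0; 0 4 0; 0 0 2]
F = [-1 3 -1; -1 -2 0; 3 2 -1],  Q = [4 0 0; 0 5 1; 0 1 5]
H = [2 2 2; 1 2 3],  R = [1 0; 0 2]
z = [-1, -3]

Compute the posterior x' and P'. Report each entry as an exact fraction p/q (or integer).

x' = [2951/7671, 604/7671, -7982/7671]
P' = [39901/7671 -62827/7671 26063/7671; -62827/7671 121369/7671 -59483/7671; 26063/7671 -59483/7671 33079/7671]

x̄ = F·x = [1, -1, 5]
P̄ = F·P·Fᵀ + Q = [43 -23 23; -23 22 -18; 23 -18 32]
y = z − H·x̄ = [-11, -17]
S = H·P̄·Hᵀ + R = [245 232; 232 251]
K = P̄·Hᵀ·S⁻¹ = [6274/7671 -3782/7671; -1882/7671 731/7671; -682/7671 3167/7671]
x' = x̄ + K·y = [2951/7671, 604/7671, -7982/7671]
P' = (I − K·H)·P̄ = [39901/7671 -62827/7671 26063/7671; -62827/7671 121369/7671 -59483/7671; 26063/7671 -59483/7671 33079/7671]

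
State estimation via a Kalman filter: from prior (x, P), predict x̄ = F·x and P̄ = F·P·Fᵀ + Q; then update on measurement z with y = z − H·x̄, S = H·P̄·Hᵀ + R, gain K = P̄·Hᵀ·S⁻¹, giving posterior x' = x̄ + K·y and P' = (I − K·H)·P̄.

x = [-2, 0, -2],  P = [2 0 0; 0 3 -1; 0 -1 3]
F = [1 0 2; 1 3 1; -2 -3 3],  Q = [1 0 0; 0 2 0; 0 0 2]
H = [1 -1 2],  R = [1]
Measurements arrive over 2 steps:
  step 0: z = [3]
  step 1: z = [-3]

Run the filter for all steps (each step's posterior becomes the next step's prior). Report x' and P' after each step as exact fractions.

step 0: x' = [-2883/560, -1489/280, 197/140], P' = [5591/560 2733/280 -9/140; 2733/280 2239/140 213/70; -9/140 213/70 61/35]
step 1: x' = [94019/21006, 400378/52515, 559/5835], P' = [476929/105030 421837/52515 9943/5835; 421837/52515 2374081/105030 41531/5835; 9943/5835 41531/5835 5628/1945]

step 0: x̄ = F·x = [-6, -4, -2]
step 0: P̄ = F·P·Fᵀ + Q = [15 2 20; 2 28 -28; 20 -28 82]
step 0: y = z − H·x̄ = [9]
step 0: S = H·P̄·Hᵀ + R = [560]
step 0: K = P̄·Hᵀ·S⁻¹ = [53/560; -41/280; 53/140]
step 0: x' = x̄ + K·y = [-2883/560, -1489/280, 197/140]
step 0: P' = (I − K·H)·P̄ = [5591/560 2733/280 -9/140; 2733/280 2239/140 213/70; -9/140 213/70 61/35]
step 1: x̄ = F·x = [-1307/560, -11029/560, 2133/70]
step 1: P̄ = F·P·Fᵀ + Q = [9911/560 34057/560 -3989/70; 34057/560 131239/560 -15983/70; -3989/70 -15983/70 9264/35]
step 1: y = z − H·x̄ = [-4553/56]
step 1: S = H·P̄·Hᵀ + R = [52515/28]
step 1: K = P̄·Hᵀ·S⁻¹ = [-8797/105030; -35291/105030; 436/1167]
step 1: x' = x̄ + K·y = [94019/21006, 400378/52515, 559/5835]
step 1: P' = (I − K·H)·P̄ = [476929/105030 421837/52515 9943/5835; 421837/52515 2374081/105030 41531/5835; 9943/5835 41531/5835 5628/1945]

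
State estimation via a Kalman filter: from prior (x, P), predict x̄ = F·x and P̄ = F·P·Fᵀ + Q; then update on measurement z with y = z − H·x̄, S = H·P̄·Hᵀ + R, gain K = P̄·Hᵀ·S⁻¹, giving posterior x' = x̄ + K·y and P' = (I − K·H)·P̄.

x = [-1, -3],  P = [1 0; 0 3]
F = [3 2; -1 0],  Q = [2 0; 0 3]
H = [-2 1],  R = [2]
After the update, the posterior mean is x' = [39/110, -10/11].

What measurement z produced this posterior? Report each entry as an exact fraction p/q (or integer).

x̄ = F·x = [-9, 1]
P̄ = F·P·Fᵀ + Q = [23 -3; -3 4]
S = H·P̄·Hᵀ + R = [110]
K = P̄·Hᵀ·S⁻¹ = [-49/110; 1/11]
x' − x̄ = [1029/110, -21/11] = K·y
y = (KᵀK)⁻¹·Kᵀ·(x' − x̄) = [-21]
z = y + H·x̄ = [-21] + [19] = [-2]

z = [-2]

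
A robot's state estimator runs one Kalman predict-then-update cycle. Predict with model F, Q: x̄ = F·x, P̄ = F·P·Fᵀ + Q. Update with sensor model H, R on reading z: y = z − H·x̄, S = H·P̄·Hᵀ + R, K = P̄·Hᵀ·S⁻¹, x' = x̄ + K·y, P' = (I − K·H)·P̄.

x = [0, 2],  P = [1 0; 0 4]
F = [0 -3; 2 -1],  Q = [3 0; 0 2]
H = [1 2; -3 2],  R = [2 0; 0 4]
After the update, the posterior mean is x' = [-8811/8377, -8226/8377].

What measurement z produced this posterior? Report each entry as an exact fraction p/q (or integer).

x̄ = F·x = [-6, -2]
P̄ = F·P·Fᵀ + Q = [39 12; 12 10]
S = H·P̄·Hᵀ + R = [129 -125; -125 251]
K = P̄·Hᵀ·S⁻¹ = [2094/8377 -2061/8377; 3016/8377 968/8377]
x' − x̄ = [41451/8377, 8528/8377] = K·y
y = (KᵀK)⁻¹·Kᵀ·(x' − x̄) = [7, -13]
z = y + H·x̄ = [7, -13] + [-10, 14] = [-3, 1]

z = [-3, 1]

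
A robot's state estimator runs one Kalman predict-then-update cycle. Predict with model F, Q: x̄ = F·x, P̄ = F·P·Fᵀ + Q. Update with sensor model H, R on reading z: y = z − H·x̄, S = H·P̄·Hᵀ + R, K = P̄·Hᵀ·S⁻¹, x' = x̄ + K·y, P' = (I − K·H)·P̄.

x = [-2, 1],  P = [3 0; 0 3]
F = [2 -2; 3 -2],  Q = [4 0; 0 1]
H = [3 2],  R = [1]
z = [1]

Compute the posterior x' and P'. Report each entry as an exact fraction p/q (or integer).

x' = [402/773, -234/773]
P' = [908/773 -1290/773; -1290/773 2020/773]

x̄ = F·x = [-6, -8]
P̄ = F·P·Fᵀ + Q = [28 30; 30 40]
y = z − H·x̄ = [35]
S = H·P̄·Hᵀ + R = [773]
K = P̄·Hᵀ·S⁻¹ = [144/773; 170/773]
x' = x̄ + K·y = [402/773, -234/773]
P' = (I − K·H)·P̄ = [908/773 -1290/773; -1290/773 2020/773]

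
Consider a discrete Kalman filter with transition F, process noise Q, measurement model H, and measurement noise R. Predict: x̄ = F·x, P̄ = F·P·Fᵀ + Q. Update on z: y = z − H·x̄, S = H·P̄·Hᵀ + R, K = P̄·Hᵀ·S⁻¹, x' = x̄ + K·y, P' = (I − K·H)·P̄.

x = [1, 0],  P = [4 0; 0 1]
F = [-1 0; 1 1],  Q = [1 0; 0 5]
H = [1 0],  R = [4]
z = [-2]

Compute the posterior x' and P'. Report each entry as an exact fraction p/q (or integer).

x' = [-14/9, 13/9]
P' = [20/9 -16/9; -16/9 74/9]

x̄ = F·x = [-1, 1]
P̄ = F·P·Fᵀ + Q = [5 -4; -4 10]
y = z − H·x̄ = [-1]
S = H·P̄·Hᵀ + R = [9]
K = P̄·Hᵀ·S⁻¹ = [5/9; -4/9]
x' = x̄ + K·y = [-14/9, 13/9]
P' = (I − K·H)·P̄ = [20/9 -16/9; -16/9 74/9]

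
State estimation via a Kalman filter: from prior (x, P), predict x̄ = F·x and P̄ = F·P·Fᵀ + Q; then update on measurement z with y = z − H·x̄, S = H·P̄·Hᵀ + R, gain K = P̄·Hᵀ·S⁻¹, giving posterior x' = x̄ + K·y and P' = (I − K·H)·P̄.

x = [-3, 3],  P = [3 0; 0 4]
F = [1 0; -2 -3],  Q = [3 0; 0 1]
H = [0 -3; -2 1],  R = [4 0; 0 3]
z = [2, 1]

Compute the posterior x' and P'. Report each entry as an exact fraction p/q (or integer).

x̄ = F·x = [-3, -3]
P̄ = F·P·Fᵀ + Q = [6 -6; -6 49]
y = z − H·x̄ = [-7, -2]
S = H·P̄·Hᵀ + R = [445 -183; -183 100]
K = P̄·Hᵀ·S⁻¹ = [-1494/11011 -4716/11011; -3537/11011 244/11011]
x' = x̄ + K·y = [-1011/847, -674/847]
P' = (I − K·H)·P̄ = [8070/11011 1992/11011; 1992/11011 4716/11011]

x' = [-1011/847, -674/847]
P' = [8070/11011 1992/11011; 1992/11011 4716/11011]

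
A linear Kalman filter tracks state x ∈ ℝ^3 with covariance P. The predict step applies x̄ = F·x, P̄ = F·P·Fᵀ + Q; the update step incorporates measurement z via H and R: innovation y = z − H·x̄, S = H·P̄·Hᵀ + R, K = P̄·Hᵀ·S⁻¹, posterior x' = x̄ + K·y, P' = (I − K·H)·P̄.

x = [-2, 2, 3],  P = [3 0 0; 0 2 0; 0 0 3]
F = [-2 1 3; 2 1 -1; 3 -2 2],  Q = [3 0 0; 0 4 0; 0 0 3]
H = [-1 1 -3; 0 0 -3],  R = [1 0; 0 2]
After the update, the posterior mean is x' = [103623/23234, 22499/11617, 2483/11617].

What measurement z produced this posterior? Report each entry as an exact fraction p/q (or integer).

x̄ = F·x = [15, -5, -4]
P̄ = F·P·Fᵀ + Q = [44 -19 -4; -19 21 8; -4 8 50]
S = H·P̄·Hᵀ + R = [482 414; 414 452]
K = P̄·Hᵀ·S⁻¹ = [-7005/11617 13449/23234; 4292/11617 -4548/11617; -69/11617 -3792/11617]
x' − x̄ = [-244887/23234, 80584/11617, 48951/11617] = K·y
y = (KᵀK)⁻¹·Kᵀ·(x' − x̄) = [5, -13]
z = y + H·x̄ = [5, -13] + [-8, 12] = [-3, -1]

z = [-3, -1]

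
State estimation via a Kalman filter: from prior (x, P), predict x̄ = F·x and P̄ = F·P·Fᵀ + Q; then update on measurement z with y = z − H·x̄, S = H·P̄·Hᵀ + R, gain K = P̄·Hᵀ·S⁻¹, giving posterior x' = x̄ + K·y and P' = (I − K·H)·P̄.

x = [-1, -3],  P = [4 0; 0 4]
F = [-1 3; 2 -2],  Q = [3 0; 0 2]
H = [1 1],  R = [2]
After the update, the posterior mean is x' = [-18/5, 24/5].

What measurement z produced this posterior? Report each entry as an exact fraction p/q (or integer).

z = [2]

x̄ = F·x = [-8, 4]
P̄ = F·P·Fᵀ + Q = [43 -32; -32 34]
S = H·P̄·Hᵀ + R = [15]
K = P̄·Hᵀ·S⁻¹ = [11/15; 2/15]
x' − x̄ = [22/5, 4/5] = K·y
y = (KᵀK)⁻¹·Kᵀ·(x' − x̄) = [6]
z = y + H·x̄ = [6] + [-4] = [2]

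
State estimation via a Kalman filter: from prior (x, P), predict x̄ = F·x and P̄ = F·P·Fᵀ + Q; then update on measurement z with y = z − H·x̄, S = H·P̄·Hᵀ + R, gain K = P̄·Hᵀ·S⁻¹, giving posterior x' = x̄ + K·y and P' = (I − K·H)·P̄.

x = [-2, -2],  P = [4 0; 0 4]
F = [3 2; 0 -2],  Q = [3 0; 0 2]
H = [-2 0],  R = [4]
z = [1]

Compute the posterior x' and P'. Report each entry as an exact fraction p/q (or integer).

x' = [-75/112, 9/7]
P' = [55/56 -2/7; -2/7 94/7]

x̄ = F·x = [-10, 4]
P̄ = F·P·Fᵀ + Q = [55 -16; -16 18]
y = z − H·x̄ = [-19]
S = H·P̄·Hᵀ + R = [224]
K = P̄·Hᵀ·S⁻¹ = [-55/112; 1/7]
x' = x̄ + K·y = [-75/112, 9/7]
P' = (I − K·H)·P̄ = [55/56 -2/7; -2/7 94/7]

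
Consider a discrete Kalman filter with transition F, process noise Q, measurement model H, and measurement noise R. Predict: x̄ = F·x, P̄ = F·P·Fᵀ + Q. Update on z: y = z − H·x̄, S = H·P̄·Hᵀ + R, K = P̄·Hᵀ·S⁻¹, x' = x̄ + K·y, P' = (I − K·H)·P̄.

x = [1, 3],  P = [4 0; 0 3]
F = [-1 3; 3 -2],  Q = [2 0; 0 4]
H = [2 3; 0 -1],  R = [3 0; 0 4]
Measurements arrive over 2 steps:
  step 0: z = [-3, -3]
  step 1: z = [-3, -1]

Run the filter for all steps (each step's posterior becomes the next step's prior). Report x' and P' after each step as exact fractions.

step 0: x̄ = F·x = [8, -3]
step 0: P̄ = F·P·Fᵀ + Q = [33 -30; -30 52]
step 0: y = z − H·x̄ = [-10, -6]
step 0: S = H·P̄·Hᵀ + R = [243 -96; -96 56]
step 0: K = P̄·Hᵀ·S⁻¹ = [64/183 277/244; 16/183 -95/122]
step 0: x' = x̄ + K·y = [-845/366, 146/183]
step 0: P' = (I − K·H)·P̄ = [895/122 -277/61; -277/61 190/61]
step 1: x̄ = F·x = [1721/366, -3119/366]
step 1: P̄ = F·P·Fᵀ + Q = [7883/122 -11059/122; -11059/122 16711/122]
step 1: y = z − H·x̄ = [4817/366, -3485/366]
step 1: S = H·P̄·Hᵀ + R = [49589/122 -28015/122; -28015/122 17199/122]
step 1: K = P̄·Hᵀ·S⁻¹ = [6536/42901 497013/557713; 8620/42901 -359357/557713]
step 1: x' = x̄ + K·y = [-991736/557713, 431519/1673139]
step 1: P' = (I − K·H)·P̄ = [3109530/557713 -1988052/557713; -1988052/557713 1437428/557713]

step 0: x' = [-845/366, 146/183], P' = [895/122 -277/61; -277/61 190/61]
step 1: x' = [-991736/557713, 431519/1673139], P' = [3109530/557713 -1988052/557713; -1988052/557713 1437428/557713]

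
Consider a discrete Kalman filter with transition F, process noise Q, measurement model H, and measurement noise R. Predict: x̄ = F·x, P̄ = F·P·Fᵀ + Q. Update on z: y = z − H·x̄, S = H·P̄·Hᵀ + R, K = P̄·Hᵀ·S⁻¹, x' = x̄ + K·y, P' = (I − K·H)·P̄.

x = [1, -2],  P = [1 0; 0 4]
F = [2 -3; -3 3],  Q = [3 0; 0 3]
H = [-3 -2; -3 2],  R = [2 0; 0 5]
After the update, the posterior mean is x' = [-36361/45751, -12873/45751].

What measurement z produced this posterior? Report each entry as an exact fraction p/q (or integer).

x̄ = F·x = [8, -9]
P̄ = F·P·Fᵀ + Q = [43 -42; -42 48]
S = H·P̄·Hᵀ + R = [77 195; 195 1088]
K = P̄·Hᵀ·S⁻¹ = [-7425/45751 -7626/45751; -10650/45751 11244/45751]
x' − x̄ = [-402369/45751, 398886/45751] = K·y
y = (KᵀK)⁻¹·Kᵀ·(x' − x̄) = [9, 44]
z = y + H·x̄ = [9, 44] + [-6, -42] = [3, 2]

z = [3, 2]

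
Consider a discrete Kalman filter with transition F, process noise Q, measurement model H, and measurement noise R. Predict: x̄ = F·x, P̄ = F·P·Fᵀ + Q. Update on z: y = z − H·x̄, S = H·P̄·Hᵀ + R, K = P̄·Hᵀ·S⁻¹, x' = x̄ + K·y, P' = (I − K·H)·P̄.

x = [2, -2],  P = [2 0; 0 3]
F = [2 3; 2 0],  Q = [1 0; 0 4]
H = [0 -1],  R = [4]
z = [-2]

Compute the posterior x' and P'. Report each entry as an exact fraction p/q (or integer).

x̄ = F·x = [-2, 4]
P̄ = F·P·Fᵀ + Q = [36 8; 8 12]
y = z − H·x̄ = [2]
S = H·P̄·Hᵀ + R = [16]
K = P̄·Hᵀ·S⁻¹ = [-1/2; -3/4]
x' = x̄ + K·y = [-3, 5/2]
P' = (I − K·H)·P̄ = [32 2; 2 3]

x' = [-3, 5/2]
P' = [32 2; 2 3]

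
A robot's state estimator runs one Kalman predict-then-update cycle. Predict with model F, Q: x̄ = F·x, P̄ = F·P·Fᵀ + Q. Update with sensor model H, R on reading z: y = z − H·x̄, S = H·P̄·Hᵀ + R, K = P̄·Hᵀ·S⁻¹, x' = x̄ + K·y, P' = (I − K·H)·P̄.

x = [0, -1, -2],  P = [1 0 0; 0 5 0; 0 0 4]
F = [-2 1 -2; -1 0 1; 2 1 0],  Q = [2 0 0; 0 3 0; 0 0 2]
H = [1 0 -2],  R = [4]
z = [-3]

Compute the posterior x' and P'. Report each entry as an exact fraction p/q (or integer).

x' = [13/71, -126/71, 97/71]
P' = [1292/71 -376/71 596/71; -376/71 564/71 -184/71; 596/71 -184/71 340/71]

x̄ = F·x = [3, -2, -1]
P̄ = F·P·Fᵀ + Q = [27 -6 1; -6 8 -2; 1 -2 11]
y = z − H·x̄ = [-8]
S = H·P̄·Hᵀ + R = [71]
K = P̄·Hᵀ·S⁻¹ = [25/71; -2/71; -21/71]
x' = x̄ + K·y = [13/71, -126/71, 97/71]
P' = (I − K·H)·P̄ = [1292/71 -376/71 596/71; -376/71 564/71 -184/71; 596/71 -184/71 340/71]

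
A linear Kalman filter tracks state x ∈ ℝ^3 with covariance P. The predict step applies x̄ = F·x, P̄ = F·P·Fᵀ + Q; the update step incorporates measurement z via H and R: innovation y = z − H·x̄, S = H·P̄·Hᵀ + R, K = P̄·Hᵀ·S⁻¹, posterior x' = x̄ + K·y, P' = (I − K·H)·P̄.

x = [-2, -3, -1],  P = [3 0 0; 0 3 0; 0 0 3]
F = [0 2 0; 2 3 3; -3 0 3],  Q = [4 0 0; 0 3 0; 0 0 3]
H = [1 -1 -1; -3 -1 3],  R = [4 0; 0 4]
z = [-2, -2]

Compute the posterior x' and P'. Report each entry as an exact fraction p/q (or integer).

x̄ = F·x = [-6, -16, 3]
P̄ = F·P·Fᵀ + Q = [16 18 0; 18 69 9; 0 9 57]
y = z − H·x̄ = [-9, -45]
S = H·P̄·Hᵀ + R = [128 -132; -132 784]
K = P̄·Hᵀ·S⁻¹ = [-1285/10366 -1089/10366; -3732/5183 -1263/5183; -3795/10366 1503/10366]
x' = x̄ + K·y = [-813/5183, 7495/5183, -1191/5183]
P' = (I − K·H)·P̄ = [45706/5183 2472/5183 45804/5183; 2472/5183 12459/5183 4941/5183; 45804/5183 4941/5183 48453/5183]

x' = [-813/5183, 7495/5183, -1191/5183]
P' = [45706/5183 2472/5183 45804/5183; 2472/5183 12459/5183 4941/5183; 45804/5183 4941/5183 48453/5183]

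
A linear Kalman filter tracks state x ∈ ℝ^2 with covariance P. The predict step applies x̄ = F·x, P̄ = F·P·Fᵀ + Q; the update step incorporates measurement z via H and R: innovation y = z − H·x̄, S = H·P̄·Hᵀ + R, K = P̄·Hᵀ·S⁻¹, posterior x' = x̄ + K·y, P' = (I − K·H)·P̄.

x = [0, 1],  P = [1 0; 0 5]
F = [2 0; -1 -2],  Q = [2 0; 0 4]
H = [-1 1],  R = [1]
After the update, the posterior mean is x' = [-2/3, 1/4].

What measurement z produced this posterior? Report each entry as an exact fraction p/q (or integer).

x̄ = F·x = [0, -2]
P̄ = F·P·Fᵀ + Q = [6 -2; -2 25]
S = H·P̄·Hᵀ + R = [36]
K = P̄·Hᵀ·S⁻¹ = [-2/9; 3/4]
x' − x̄ = [-2/3, 9/4] = K·y
y = (KᵀK)⁻¹·Kᵀ·(x' − x̄) = [3]
z = y + H·x̄ = [3] + [-2] = [1]

z = [1]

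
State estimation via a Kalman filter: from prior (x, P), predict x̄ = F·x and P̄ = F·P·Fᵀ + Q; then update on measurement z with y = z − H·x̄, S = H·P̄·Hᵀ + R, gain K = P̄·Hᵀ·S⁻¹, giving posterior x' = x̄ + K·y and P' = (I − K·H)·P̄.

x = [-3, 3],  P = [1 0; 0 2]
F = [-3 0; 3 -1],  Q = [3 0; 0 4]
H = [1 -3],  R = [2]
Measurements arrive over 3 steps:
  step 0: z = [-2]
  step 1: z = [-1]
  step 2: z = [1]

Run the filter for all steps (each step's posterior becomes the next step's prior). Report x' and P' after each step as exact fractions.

step 0: x̄ = F·x = [9, -12]
step 0: P̄ = F·P·Fᵀ + Q = [12 -9; -9 15]
step 0: y = z − H·x̄ = [-47]
step 0: S = H·P̄·Hᵀ + R = [203]
step 0: K = P̄·Hᵀ·S⁻¹ = [39/203; -54/203]
step 0: x' = x̄ + K·y = [-6/203, 102/203]
step 0: P' = (I − K·H)·P̄ = [915/203 279/203; 279/203 129/203]
step 1: x̄ = F·x = [18/203, -120/203]
step 1: P̄ = F·P·Fᵀ + Q = [8844/203 -7398/203; -7398/203 7502/203]
step 1: y = z − H·x̄ = [-83/29]
step 1: S = H·P̄·Hᵀ + R = [17308/29]
step 1: K = P̄·Hᵀ·S⁻¹ = [2217/8654; -1068/4327]
step 1: x' = x̄ + K·y = [-39045/60578, 3492/30289]
step 1: P' = (I − K·H)·P̄ = [133185/30289 39222/30289; 39222/30289 18058/30289]
step 2: x̄ = F·x = [117135/60578, -124119/60578]
step 2: P̄ = F·P·Fᵀ + Q = [1289532/30289 -1080999/30289; -1080999/30289 1102547/30289]
step 2: y = z − H·x̄ = [-214457/30289]
step 2: S = H·P̄·Hᵀ + R = [17759027/30289]
step 2: K = P̄·Hᵀ·S⁻¹ = [4532529/17759027; -107040/433147]
step 2: x' = x̄ + K·y = [4494651/35518054, -259197/866294]
step 2: P' = (I − K·H)·P̄ = [77817507/17759027 558963/433147; 558963/433147 257681/433147]

step 0: x' = [-6/203, 102/203], P' = [915/203 279/203; 279/203 129/203]
step 1: x' = [-39045/60578, 3492/30289], P' = [133185/30289 39222/30289; 39222/30289 18058/30289]
step 2: x' = [4494651/35518054, -259197/866294], P' = [77817507/17759027 558963/433147; 558963/433147 257681/433147]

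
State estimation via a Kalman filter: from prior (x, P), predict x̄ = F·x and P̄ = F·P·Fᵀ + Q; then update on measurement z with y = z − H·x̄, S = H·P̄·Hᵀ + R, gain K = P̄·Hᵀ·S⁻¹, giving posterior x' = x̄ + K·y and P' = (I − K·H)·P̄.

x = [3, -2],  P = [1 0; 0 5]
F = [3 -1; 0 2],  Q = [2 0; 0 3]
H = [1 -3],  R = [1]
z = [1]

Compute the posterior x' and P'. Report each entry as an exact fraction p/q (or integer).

x̄ = F·x = [11, -4]
P̄ = F·P·Fᵀ + Q = [16 -10; -10 23]
y = z − H·x̄ = [-22]
S = H·P̄·Hᵀ + R = [284]
K = P̄·Hᵀ·S⁻¹ = [23/142; -79/284]
x' = x̄ + K·y = [528/71, 301/142]
P' = (I − K·H)·P̄ = [607/71 397/142; 397/142 291/284]

x' = [528/71, 301/142]
P' = [607/71 397/142; 397/142 291/284]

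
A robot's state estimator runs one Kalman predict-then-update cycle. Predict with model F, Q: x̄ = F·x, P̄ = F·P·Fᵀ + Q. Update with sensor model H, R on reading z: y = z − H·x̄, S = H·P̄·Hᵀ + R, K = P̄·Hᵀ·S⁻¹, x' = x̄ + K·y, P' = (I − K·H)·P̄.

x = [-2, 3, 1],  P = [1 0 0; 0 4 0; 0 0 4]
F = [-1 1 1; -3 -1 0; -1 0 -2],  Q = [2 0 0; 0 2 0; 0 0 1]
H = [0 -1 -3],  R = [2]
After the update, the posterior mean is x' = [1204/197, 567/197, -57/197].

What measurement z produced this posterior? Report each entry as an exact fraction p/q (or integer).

x̄ = F·x = [6, 3, 0]
P̄ = F·P·Fᵀ + Q = [11 -1 -7; -1 15 3; -7 3 18]
S = H·P̄·Hᵀ + R = [197]
K = P̄·Hᵀ·S⁻¹ = [22/197; -24/197; -57/197]
x' − x̄ = [22/197, -24/197, -57/197] = K·y
y = (KᵀK)⁻¹·Kᵀ·(x' − x̄) = [1]
z = y + H·x̄ = [1] + [-3] = [-2]

z = [-2]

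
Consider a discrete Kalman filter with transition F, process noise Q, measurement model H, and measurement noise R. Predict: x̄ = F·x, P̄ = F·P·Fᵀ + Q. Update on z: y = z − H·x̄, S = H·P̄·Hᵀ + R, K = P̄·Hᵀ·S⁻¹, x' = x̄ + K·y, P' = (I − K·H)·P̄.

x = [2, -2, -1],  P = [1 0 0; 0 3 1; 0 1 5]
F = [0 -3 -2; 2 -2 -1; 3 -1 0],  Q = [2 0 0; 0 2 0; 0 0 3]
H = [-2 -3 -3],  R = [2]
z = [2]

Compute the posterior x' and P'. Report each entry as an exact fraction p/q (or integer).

x' = [-222/47, -14/47, 661/235]
P' = [1841/141 -5/141 -1205/141; -5/141 197/141 -181/141; -1205/141 -181/141 4957/705]

x̄ = F·x = [8, 9, 8]
P̄ = F·P·Fᵀ + Q = [61 35 11; 35 27 13; 11 13 15]
y = z − H·x̄ = [69]
S = H·P̄·Hᵀ + R = [1410]
K = P̄·Hᵀ·S⁻¹ = [-26/141; -19/141; -53/705]
x' = x̄ + K·y = [-222/47, -14/47, 661/235]
P' = (I − K·H)·P̄ = [1841/141 -5/141 -1205/141; -5/141 197/141 -181/141; -1205/141 -181/141 4957/705]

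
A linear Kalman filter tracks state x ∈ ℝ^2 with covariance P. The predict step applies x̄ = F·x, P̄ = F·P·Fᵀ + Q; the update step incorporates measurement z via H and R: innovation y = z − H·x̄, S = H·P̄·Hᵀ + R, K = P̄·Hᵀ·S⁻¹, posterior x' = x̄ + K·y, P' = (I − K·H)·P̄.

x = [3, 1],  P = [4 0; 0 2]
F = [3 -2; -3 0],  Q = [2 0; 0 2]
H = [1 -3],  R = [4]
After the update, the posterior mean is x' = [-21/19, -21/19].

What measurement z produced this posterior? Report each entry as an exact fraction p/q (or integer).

z = [2]

x̄ = F·x = [7, -9]
P̄ = F·P·Fᵀ + Q = [46 -36; -36 38]
S = H·P̄·Hᵀ + R = [608]
K = P̄·Hᵀ·S⁻¹ = [77/304; -75/304]
x' − x̄ = [-154/19, 150/19] = K·y
y = (KᵀK)⁻¹·Kᵀ·(x' − x̄) = [-32]
z = y + H·x̄ = [-32] + [34] = [2]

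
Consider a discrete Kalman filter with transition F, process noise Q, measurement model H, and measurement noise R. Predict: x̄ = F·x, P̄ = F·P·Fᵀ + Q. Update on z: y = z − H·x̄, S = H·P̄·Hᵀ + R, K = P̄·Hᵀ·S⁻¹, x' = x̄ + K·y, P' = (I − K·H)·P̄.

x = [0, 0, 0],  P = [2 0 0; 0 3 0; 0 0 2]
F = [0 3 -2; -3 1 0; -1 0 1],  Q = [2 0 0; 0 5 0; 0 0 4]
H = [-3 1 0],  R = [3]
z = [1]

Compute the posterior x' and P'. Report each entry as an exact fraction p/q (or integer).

x̄ = F·x = [0, 0, 0]
P̄ = F·P·Fᵀ + Q = [37 9 -4; 9 26 6; -4 6 8]
y = z − H·x̄ = [1]
S = H·P̄·Hᵀ + R = [308]
K = P̄·Hᵀ·S⁻¹ = [-51/154; -1/308; 9/154]
x' = x̄ + K·y = [-51/154, -1/308, 9/154]
P' = (I − K·H)·P̄ = [248/77 1335/154 151/77; 1335/154 8007/308 933/154; 151/77 933/154 535/77]

x' = [-51/154, -1/308, 9/154]
P' = [248/77 1335/154 151/77; 1335/154 8007/308 933/154; 151/77 933/154 535/77]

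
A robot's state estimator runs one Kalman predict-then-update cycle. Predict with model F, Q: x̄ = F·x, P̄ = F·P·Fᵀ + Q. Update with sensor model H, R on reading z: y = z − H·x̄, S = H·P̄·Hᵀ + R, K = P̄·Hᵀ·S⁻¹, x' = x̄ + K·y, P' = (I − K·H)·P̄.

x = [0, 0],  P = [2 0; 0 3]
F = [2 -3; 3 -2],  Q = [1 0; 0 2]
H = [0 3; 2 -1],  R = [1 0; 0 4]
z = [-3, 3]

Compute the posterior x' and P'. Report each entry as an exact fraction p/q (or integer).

x' = [1353/1714, -845/857]
P' = [789/857 52/857; 52/857 284/2571]

x̄ = F·x = [0, 0]
P̄ = F·P·Fᵀ + Q = [36 30; 30 32]
y = z − H·x̄ = [-3, 3]
S = H·P̄·Hᵀ + R = [289 84; 84 60]
K = P̄·Hᵀ·S⁻¹ = [156/857 763/1714; 284/857 7/2571]
x' = x̄ + K·y = [1353/1714, -845/857]
P' = (I − K·H)·P̄ = [789/857 52/857; 52/857 284/2571]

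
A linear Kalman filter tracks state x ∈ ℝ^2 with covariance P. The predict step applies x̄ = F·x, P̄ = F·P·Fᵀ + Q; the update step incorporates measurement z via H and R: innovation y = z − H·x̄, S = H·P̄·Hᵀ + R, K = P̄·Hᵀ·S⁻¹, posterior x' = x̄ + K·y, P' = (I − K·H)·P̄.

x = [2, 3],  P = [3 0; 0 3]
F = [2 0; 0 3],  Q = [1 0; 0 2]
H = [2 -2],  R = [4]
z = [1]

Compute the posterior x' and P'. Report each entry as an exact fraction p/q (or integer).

x̄ = F·x = [4, 9]
P̄ = F·P·Fᵀ + Q = [13 0; 0 29]
y = z − H·x̄ = [11]
S = H·P̄·Hᵀ + R = [172]
K = P̄·Hᵀ·S⁻¹ = [13/86; -29/86]
x' = x̄ + K·y = [487/86, 455/86]
P' = (I − K·H)·P̄ = [390/43 377/43; 377/43 406/43]

x' = [487/86, 455/86]
P' = [390/43 377/43; 377/43 406/43]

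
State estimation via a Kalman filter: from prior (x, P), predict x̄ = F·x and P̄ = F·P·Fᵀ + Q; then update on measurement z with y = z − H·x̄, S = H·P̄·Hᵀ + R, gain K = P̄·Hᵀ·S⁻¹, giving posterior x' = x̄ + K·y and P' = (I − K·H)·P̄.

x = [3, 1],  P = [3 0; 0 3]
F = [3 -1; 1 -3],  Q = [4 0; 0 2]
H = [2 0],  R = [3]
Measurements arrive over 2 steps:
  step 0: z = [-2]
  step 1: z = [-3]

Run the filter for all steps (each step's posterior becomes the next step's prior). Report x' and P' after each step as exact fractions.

step 0: x' = [-112/139, -648/139], P' = [102/139 54/139; 54/139 3152/139]
step 1: x' = [-8292/5875, 31388/5875], P' = [4302/5875 9222/5875; 9222/5875 385592/5875]

step 0: x̄ = F·x = [8, 0]
step 0: P̄ = F·P·Fᵀ + Q = [34 18; 18 32]
step 0: y = z − H·x̄ = [-18]
step 0: S = H·P̄·Hᵀ + R = [139]
step 0: K = P̄·Hᵀ·S⁻¹ = [68/139; 36/139]
step 0: x' = x̄ + K·y = [-112/139, -648/139]
step 0: P' = (I − K·H)·P̄ = [102/139 54/139; 54/139 3152/139]
step 1: x̄ = F·x = [312/139, 1832/139]
step 1: P̄ = F·P·Fᵀ + Q = [4302/139 9222/139; 9222/139 28424/139]
step 1: y = z − H·x̄ = [-1041/139]
step 1: S = H·P̄·Hᵀ + R = [17625/139]
step 1: K = P̄·Hᵀ·S⁻¹ = [2868/5875; 6148/5875]
step 1: x' = x̄ + K·y = [-8292/5875, 31388/5875]
step 1: P' = (I − K·H)·P̄ = [4302/5875 9222/5875; 9222/5875 385592/5875]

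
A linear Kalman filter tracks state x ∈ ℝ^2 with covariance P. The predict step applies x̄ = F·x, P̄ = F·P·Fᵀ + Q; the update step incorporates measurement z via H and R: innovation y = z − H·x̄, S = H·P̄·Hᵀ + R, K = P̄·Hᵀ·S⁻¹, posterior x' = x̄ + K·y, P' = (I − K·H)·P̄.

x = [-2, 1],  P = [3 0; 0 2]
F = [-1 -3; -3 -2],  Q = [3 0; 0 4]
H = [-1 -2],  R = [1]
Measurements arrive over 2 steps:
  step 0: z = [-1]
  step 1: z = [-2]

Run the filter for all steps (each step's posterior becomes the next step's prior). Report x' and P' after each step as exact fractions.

step 0: x̄ = F·x = [-1, 4]
step 0: P̄ = F·P·Fᵀ + Q = [24 21; 21 39]
step 0: y = z − H·x̄ = [6]
step 0: S = H·P̄·Hᵀ + R = [265]
step 0: K = P̄·Hᵀ·S⁻¹ = [-66/265; -99/265]
step 0: x' = x̄ + K·y = [-661/265, 466/265]
step 0: P' = (I − K·H)·P̄ = [2004/265 -969/265; -969/265 534/265]
step 1: x̄ = F·x = [-737/265, 1051/265]
step 1: P̄ = F·P·Fᵀ + Q = [1791/265 -1443/265; -1443/265 9604/265]
step 1: y = z − H·x̄ = [167/53]
step 1: S = H·P̄·Hᵀ + R = [6940/53]
step 1: K = P̄·Hᵀ·S⁻¹ = [219/6940; -3553/6940]
step 1: x' = x̄ + K·y = [-18611/6940, 16329/6940]
step 1: P' = (I − K·H)·P̄ = [45999/6940 -23109/6940; -23109/6940 13331/6940]

step 0: x' = [-661/265, 466/265], P' = [2004/265 -969/265; -969/265 534/265]
step 1: x' = [-18611/6940, 16329/6940], P' = [45999/6940 -23109/6940; -23109/6940 13331/6940]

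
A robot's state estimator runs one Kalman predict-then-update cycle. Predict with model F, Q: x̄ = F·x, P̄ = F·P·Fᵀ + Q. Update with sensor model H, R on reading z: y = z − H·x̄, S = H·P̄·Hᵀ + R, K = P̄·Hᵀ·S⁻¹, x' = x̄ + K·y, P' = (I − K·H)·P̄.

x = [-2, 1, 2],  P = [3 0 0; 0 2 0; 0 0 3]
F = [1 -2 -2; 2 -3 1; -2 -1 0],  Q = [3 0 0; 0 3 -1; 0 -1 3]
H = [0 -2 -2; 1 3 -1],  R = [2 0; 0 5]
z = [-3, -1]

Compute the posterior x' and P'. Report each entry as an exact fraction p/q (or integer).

x' = [-27588/5893, 14471/11786, 1719/5893]
P' = [103502/5893 -24881/5893 24714/5893; -24881/5893 31905/23572 -7186/5893; 24714/5893 -7186/5893 9281/5893]

x̄ = F·x = [-8, -5, 3]
P̄ = F·P·Fᵀ + Q = [26 12 -2; 12 36 -7; -2 -7 17]
y = z − H·x̄ = [-7, 25]
S = H·P̄·Hᵀ + R = [158 -174; -174 490]
K = P̄·Hᵀ·S⁻¹ = [167/5893 829/5893; -3161/23572 4987/23572; -2095/5893 -1225/5893]
x' = x̄ + K·y = [-27588/5893, 14471/11786, 1719/5893]
P' = (I − K·H)·P̄ = [103502/5893 -24881/5893 24714/5893; -24881/5893 31905/23572 -7186/5893; 24714/5893 -7186/5893 9281/5893]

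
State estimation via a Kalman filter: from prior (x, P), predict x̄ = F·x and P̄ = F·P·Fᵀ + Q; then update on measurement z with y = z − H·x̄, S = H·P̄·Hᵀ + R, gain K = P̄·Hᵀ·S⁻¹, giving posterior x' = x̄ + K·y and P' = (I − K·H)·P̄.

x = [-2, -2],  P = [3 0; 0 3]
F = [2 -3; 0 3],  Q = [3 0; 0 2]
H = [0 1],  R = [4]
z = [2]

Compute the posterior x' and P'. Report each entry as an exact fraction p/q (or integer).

x̄ = F·x = [2, -6]
P̄ = F·P·Fᵀ + Q = [42 -27; -27 29]
y = z − H·x̄ = [8]
S = H·P̄·Hᵀ + R = [33]
K = P̄·Hᵀ·S⁻¹ = [-9/11; 29/33]
x' = x̄ + K·y = [-50/11, 34/33]
P' = (I − K·H)·P̄ = [219/11 -36/11; -36/11 116/33]

x' = [-50/11, 34/33]
P' = [219/11 -36/11; -36/11 116/33]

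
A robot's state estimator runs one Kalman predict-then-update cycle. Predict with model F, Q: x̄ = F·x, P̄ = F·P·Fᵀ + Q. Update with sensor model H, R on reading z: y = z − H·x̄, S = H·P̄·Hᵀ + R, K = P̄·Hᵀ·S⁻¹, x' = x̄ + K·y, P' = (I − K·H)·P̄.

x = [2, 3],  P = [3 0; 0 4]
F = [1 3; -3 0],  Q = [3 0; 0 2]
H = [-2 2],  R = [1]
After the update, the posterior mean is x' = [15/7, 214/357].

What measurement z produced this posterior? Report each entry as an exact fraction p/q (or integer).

z = [-3]

x̄ = F·x = [11, -6]
P̄ = F·P·Fᵀ + Q = [42 -9; -9 29]
S = H·P̄·Hᵀ + R = [357]
K = P̄·Hᵀ·S⁻¹ = [-2/7; 76/357]
x' − x̄ = [-62/7, 2356/357] = K·y
y = (KᵀK)⁻¹·Kᵀ·(x' − x̄) = [31]
z = y + H·x̄ = [31] + [-34] = [-3]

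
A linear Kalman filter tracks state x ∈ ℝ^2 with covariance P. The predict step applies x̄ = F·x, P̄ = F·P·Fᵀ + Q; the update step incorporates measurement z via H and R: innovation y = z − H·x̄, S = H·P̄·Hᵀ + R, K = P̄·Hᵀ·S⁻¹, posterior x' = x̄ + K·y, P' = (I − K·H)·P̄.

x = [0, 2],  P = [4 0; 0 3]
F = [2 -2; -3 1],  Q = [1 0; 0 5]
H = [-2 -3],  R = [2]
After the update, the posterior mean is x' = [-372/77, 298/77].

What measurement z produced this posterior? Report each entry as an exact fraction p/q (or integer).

z = [-2]

x̄ = F·x = [-4, 2]
P̄ = F·P·Fᵀ + Q = [29 -30; -30 44]
S = H·P̄·Hᵀ + R = [154]
K = P̄·Hᵀ·S⁻¹ = [16/77; -36/77]
x' − x̄ = [-64/77, 144/77] = K·y
y = (KᵀK)⁻¹·Kᵀ·(x' − x̄) = [-4]
z = y + H·x̄ = [-4] + [2] = [-2]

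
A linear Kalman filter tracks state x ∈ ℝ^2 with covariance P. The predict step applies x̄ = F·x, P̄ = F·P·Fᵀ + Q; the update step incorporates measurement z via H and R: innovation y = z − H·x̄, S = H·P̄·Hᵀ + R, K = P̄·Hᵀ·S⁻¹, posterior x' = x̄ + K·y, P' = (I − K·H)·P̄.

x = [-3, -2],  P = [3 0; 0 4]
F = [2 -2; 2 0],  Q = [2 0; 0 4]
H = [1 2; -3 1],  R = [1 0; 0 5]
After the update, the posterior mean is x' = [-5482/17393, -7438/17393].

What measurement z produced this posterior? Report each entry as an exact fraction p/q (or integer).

x̄ = F·x = [-2, -6]
P̄ = F·P·Fᵀ + Q = [30 12; 12 16]
S = H·P̄·Hᵀ + R = [143 -118; -118 219]
K = P̄·Hᵀ·S⁻¹ = [2622/17393 -4782/17393; 7276/17393 2332/17393]
x' − x̄ = [29304/17393, 96920/17393] = K·y
y = (KᵀK)⁻¹·Kᵀ·(x' − x̄) = [13, 1]
z = y + H·x̄ = [13, 1] + [-14, 0] = [-1, 1]

z = [-1, 1]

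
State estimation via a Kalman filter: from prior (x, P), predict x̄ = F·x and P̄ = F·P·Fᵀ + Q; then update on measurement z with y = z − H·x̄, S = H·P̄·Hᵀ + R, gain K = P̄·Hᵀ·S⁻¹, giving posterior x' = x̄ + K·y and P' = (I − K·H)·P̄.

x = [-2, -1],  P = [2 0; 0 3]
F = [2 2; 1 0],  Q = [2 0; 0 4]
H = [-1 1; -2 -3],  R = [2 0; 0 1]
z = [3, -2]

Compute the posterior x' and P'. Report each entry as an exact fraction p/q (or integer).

x̄ = F·x = [-6, -2]
P̄ = F·P·Fᵀ + Q = [22 4; 4 6]
y = z − H·x̄ = [-1, -20]
S = H·P̄·Hᵀ + R = [22 30; 30 191]
K = P̄·Hᵀ·S⁻¹ = [-879/1651 -346/1651; 581/1651 -316/1651]
x' = x̄ + K·y = [-2107/1651, 2437/1651]
P' = (I − K·H)·P̄ = [1124/1651 -634/1651; -634/1651 528/1651]

x' = [-2107/1651, 2437/1651]
P' = [1124/1651 -634/1651; -634/1651 528/1651]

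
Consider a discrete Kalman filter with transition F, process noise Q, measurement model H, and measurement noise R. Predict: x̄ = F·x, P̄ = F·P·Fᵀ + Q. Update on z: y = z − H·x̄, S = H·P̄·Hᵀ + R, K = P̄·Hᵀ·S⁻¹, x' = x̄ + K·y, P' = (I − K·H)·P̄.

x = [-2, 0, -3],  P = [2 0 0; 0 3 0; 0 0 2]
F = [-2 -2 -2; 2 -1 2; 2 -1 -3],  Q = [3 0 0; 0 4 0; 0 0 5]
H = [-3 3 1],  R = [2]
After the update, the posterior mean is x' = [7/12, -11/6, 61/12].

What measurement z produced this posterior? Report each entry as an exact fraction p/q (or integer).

x̄ = F·x = [10, -10, 5]
P̄ = F·P·Fᵀ + Q = [31 -10 10; -10 23 -1; 10 -1 34]
S = H·P̄·Hᵀ + R = [636]
K = P̄·Hᵀ·S⁻¹ = [-113/636; 49/318; 1/636]
x' − x̄ = [-113/12, 49/6, 1/12] = K·y
y = (KᵀK)⁻¹·Kᵀ·(x' − x̄) = [53]
z = y + H·x̄ = [53] + [-55] = [-2]

z = [-2]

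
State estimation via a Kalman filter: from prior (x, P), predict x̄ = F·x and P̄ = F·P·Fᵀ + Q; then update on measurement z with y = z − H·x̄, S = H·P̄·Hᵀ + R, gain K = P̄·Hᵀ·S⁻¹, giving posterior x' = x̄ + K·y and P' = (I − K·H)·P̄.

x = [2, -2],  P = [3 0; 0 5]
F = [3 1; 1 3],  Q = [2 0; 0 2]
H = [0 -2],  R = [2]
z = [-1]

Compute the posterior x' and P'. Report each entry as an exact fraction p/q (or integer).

x̄ = F·x = [4, -4]
P̄ = F·P·Fᵀ + Q = [34 24; 24 50]
y = z − H·x̄ = [-9]
S = H·P̄·Hᵀ + R = [202]
K = P̄·Hᵀ·S⁻¹ = [-24/101; -50/101]
x' = x̄ + K·y = [620/101, 46/101]
P' = (I − K·H)·P̄ = [2282/101 24/101; 24/101 50/101]

x' = [620/101, 46/101]
P' = [2282/101 24/101; 24/101 50/101]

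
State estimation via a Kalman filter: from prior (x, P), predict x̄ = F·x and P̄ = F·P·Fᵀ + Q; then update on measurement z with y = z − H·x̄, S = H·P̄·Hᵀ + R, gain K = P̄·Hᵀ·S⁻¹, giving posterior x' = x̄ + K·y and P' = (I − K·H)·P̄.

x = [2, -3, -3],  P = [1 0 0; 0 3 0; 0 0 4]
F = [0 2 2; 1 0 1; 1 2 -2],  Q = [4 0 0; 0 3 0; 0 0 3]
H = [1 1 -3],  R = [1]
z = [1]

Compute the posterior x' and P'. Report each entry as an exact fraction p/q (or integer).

x' = [-3892/411, 329/411, -1318/411]
P' = [10448/411 1364/411 3920/411; 1364/411 1919/411 1082/411; 3920/411 1082/411 1703/411]

x̄ = F·x = [-12, -1, 2]
P̄ = F·P·Fᵀ + Q = [32 8 -4; 8 8 -7; -4 -7 32]
y = z − H·x̄ = [20]
S = H·P̄·Hᵀ + R = [411]
K = P̄·Hᵀ·S⁻¹ = [52/411; 37/411; -107/411]
x' = x̄ + K·y = [-3892/411, 329/411, -1318/411]
P' = (I − K·H)·P̄ = [10448/411 1364/411 3920/411; 1364/411 1919/411 1082/411; 3920/411 1082/411 1703/411]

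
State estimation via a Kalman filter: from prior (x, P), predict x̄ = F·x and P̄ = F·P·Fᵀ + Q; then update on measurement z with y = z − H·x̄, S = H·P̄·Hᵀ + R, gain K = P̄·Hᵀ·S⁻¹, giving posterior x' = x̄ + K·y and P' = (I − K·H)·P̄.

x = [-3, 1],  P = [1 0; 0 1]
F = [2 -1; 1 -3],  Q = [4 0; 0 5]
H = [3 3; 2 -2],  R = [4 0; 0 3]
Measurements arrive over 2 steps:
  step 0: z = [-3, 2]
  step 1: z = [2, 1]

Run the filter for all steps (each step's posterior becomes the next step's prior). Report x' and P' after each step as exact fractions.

step 0: x̄ = F·x = [-7, -6]
step 0: P̄ = F·P·Fᵀ + Q = [9 5; 5 15]
step 0: y = z − H·x̄ = [36, 4]
step 0: S = H·P̄·Hᵀ + R = [310 -36; -36 59]
step 0: K = P̄·Hᵀ·S⁻¹ = [1383/8497 1996/8497; 1410/8497 -2020/8497]
step 0: x' = x̄ + K·y = [-1707/8497, -8302/8497]
step 0: P' = (I − K·H)·P̄ = [2419/8497 -575/8497; -575/8497 2455/8497]
step 1: x̄ = F·x = [4888/8497, 23199/8497]
step 1: P̄ = F·P·Fᵀ + Q = [48419/8497 16228/8497; 16228/8497 70449/8497]
step 1: y = z − H·x̄ = [-67267/8497, 45119/8497]
step 1: S = H·P̄·Hᵀ + R = [1395904/8497 -132180/8497; -132180/8497 371139/8497]
step 1: K = P̄·Hᵀ·S⁻¹ = [3157549/19638416 3398441/14728812; 3223639/19638416 -3442501/14728812]
step 1: x' = x̄ + K·y = [4440529/8416464, 1596403/8416464]
step 1: P' = (I − K·H)·P̄ = [16510421/58915248 -3880225/58915248; -3880225/58915248 16774781/58915248]

step 0: x' = [-1707/8497, -8302/8497], P' = [2419/8497 -575/8497; -575/8497 2455/8497]
step 1: x' = [4440529/8416464, 1596403/8416464], P' = [16510421/58915248 -3880225/58915248; -3880225/58915248 16774781/58915248]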